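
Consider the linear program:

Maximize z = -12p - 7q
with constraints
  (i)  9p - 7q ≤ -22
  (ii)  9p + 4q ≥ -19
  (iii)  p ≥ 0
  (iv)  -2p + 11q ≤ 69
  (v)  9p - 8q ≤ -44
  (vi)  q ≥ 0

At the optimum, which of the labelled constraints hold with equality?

(iii) and (v)

Extreme points and z = -12p - 7q:
  (0, 69/11) → z = -483/11
  (0, 11/2) → z = -77/2
  (68/83, 533/83) → z = -4547/83

The maximum is at (0, 11/2). Substituting into each constraint, equality holds for (iii) and (v); the remaining constraints have slack.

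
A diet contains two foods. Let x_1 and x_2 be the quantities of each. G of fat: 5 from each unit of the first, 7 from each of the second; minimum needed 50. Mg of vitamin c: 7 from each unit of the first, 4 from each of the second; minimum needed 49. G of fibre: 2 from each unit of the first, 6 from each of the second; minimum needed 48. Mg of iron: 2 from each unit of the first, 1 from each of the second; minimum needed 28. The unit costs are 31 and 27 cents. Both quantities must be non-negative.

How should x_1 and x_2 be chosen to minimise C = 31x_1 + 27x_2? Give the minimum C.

Extreme points and C = 31x_1 + 27x_2:
  (0, 28) → C = 756
  (24, 0) → C = 744
  (12, 4) → C = 480
The feasible region is unbounded (it extends along (0, 1), (1, 0)), but C strictly increases along every unbounded feasible direction, so there is no improving ray and the minimum is attained at a vertex.

The binding constraints are 2x_1 + 6x_2 = 48 and 2x_1 + x_2 = 28.
Solving simultaneously gives x_1 = 12, x_2 = 4.

x_1 = 12, x_2 = 4, minimum C = 480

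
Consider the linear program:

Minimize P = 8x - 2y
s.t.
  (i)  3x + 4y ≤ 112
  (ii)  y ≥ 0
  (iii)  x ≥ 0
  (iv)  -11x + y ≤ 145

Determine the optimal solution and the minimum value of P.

x = 0, y = 28, minimum P = -56

The optimum lies where 3x + 4y = 112 and x = 0.
Solving simultaneously gives x = 0, y = 28.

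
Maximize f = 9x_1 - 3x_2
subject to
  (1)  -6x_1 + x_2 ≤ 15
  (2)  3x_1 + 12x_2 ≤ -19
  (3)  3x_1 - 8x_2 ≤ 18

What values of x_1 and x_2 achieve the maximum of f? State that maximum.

x_1 = 16/15, x_2 = -37/20, maximum f = 303/20

Vertices and f = 9x_1 - 3x_2:
  (-199/75, -23/25) → f = -528/25
  (-46/15, -17/5) → f = -87/5
  (16/15, -37/20) → f = 303/20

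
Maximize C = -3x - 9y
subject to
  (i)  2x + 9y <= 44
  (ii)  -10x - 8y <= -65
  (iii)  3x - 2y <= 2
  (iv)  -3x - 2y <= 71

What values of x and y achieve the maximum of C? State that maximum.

Extreme points and C = -3x - 9y:
  (233/74, 155/37) → C = -3489/74
  (106/31, 128/31) → C = -1470/31
  (73/22, 175/44) → C = -183/4

The binding constraints are -10x - 8y = -65 and 3x - 2y = 2.
Solving simultaneously gives x = 73/22, y = 175/44.

x = 73/22, y = 175/44, maximum C = -183/4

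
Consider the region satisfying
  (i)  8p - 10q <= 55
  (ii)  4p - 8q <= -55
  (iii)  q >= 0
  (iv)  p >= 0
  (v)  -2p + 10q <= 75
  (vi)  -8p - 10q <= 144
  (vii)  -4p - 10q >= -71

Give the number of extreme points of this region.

3

Of the 21 pairwise boundary intersections, those satisfying every inequality are:
  (0, 55/8)
  (1/4, 7)
  (0, 71/10)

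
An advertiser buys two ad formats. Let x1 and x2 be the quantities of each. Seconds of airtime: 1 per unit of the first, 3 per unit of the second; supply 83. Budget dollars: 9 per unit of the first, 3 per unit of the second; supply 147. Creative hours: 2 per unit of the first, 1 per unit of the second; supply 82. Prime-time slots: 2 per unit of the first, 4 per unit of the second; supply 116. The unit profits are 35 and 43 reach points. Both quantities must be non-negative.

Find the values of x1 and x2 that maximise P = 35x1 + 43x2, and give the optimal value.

Vertices and P = 35x1 + 43x2:
  (0, 0) → P = 0
  (0, 83/3) → P = 3569/3
  (49/3, 0) → P = 1715/3
  (8, 25) → P = 1355

x1 = 8, x2 = 25, maximum P = 1355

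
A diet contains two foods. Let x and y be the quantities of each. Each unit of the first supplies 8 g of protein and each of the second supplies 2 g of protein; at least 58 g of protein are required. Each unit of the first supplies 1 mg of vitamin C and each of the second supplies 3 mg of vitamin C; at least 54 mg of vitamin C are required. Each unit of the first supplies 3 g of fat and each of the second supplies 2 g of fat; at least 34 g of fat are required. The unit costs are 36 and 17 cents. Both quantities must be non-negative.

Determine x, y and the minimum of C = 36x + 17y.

x = 3, y = 17, minimum C = 397

Vertices and C = 36x + 17y:
  (0, 29) → C = 493
  (54, 0) → C = 1944
  (3, 17) → C = 397
The feasible region is unbounded (it extends along (0, 1), (1, 0)), but C strictly increases along every unbounded feasible direction, so there is no improving ray and the minimum is attained at a vertex.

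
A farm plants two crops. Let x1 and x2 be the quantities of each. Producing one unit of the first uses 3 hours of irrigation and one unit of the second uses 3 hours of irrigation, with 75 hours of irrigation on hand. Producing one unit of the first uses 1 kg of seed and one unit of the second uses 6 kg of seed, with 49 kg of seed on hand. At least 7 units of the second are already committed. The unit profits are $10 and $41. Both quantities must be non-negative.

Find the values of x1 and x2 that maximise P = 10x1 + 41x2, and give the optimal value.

Corner points and P = 10x1 + 41x2:
  (0, 49/6) → P = 2009/6
  (0, 7) → P = 287
  (7, 7) → P = 357

The optimum lies where x1 + 6x2 = 49 and x2 = 7.
Solving simultaneously gives x1 = 7, x2 = 7.

x1 = 7, x2 = 7, maximum P = 357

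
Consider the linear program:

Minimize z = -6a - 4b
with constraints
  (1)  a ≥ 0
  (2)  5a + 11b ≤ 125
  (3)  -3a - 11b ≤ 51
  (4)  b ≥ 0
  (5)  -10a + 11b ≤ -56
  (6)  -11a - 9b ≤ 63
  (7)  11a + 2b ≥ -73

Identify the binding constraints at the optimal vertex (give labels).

(2) and (4)

Extreme points and z = -6a - 4b:
  (25, 0) → z = -150
  (181/15, 194/33) → z = -15826/165
  (28/5, 0) → z = -168/5

The minimum is at (25, 0). Substituting into each constraint, equality holds for (2) and (4); the remaining constraints have slack.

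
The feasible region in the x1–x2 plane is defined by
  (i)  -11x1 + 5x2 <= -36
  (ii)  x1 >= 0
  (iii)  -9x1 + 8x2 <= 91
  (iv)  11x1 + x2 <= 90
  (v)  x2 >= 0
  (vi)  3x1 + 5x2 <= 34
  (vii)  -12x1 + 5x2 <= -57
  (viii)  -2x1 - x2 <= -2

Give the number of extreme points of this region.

Of the 28 pairwise boundary intersections, those satisfying every inequality are:
  (90/11, 0)
  (8, 2)
  (19/4, 0)
  (91/15, 79/25)

4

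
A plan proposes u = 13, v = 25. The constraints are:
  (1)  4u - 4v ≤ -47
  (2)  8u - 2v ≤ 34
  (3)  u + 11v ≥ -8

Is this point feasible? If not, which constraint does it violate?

not feasible — violates (2)

Constraint (2): 8u - 2v = 54, which is not ≤ 34. All other constraints are satisfied.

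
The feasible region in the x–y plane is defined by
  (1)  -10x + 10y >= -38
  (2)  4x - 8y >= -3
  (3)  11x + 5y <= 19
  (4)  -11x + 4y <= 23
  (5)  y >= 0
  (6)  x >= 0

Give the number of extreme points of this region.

Intersecting each pair of boundary lines and keeping only the points that satisfy every inequality leaves:
  (137/108, 109/108)
  (0, 3/8)
  (19/11, 0)
  (0, 0)

4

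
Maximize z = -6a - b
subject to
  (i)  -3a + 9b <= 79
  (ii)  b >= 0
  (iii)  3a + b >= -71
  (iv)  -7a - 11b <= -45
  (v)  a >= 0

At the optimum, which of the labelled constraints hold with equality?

(iv) and (v)

Corner points and z = -6a - b:
  (0, 79/9) → z = -79/9
  (45/7, 0) → z = -270/7
  (0, 45/11) → z = -45/11
The feasible region is unbounded (it extends along (3, 1), (1, 0)), but z strictly decreases along every unbounded feasible direction, so there is no improving ray and the maximum is attained at a vertex.

The maximum is at (0, 45/11). Substituting into each constraint, equality holds for (iv) and (v); the remaining constraints have slack.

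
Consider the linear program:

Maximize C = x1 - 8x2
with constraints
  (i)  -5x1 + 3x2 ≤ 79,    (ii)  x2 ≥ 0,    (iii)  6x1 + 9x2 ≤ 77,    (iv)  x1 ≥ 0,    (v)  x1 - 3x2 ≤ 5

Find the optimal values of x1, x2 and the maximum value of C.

x1 = 5, x2 = 0, maximum C = 5

Vertices and C = x1 - 8x2:
  (0, 0) → C = 0
  (5, 0) → C = 5
  (0, 77/9) → C = -616/9
  (92/9, 47/27) → C = -100/27

At the optimal vertex, x2 = 0 and x1 - 3x2 = 5.
Solving simultaneously gives x1 = 5, x2 = 0.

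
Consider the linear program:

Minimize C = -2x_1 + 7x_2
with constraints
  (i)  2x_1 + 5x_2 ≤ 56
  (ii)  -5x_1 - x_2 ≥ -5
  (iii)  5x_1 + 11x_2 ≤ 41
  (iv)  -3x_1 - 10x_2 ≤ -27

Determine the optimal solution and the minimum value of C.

Extreme points and C = -2x_1 + 7x_2:
  (-137, 66) → C = 736
  (7/25, 18/5) → C = 616/25
  (23/47, 120/47) → C = 794/47
The feasible region is unbounded (it extends along (-10, 3), (-5, 2)), but C strictly increases along every unbounded feasible direction, so there is no improving ray and the minimum is attained at a vertex.

x_1 = 23/47, x_2 = 120/47, minimum C = 794/47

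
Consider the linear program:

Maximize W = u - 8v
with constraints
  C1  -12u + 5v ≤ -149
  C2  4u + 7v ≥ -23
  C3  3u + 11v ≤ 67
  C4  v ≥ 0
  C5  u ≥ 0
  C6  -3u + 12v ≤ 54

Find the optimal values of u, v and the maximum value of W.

u = 67/3, v = 0, maximum W = 67/3

Vertices and W = u - 8v:
  (94/7, 17/7) → W = -6
  (149/12, 0) → W = 149/12
  (67/3, 0) → W = 67/3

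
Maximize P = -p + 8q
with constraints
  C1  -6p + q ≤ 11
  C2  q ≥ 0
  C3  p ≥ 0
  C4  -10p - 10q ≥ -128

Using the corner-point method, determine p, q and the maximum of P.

Corner points and P = -p + 8q:
  (0, 11) → P = 88
  (9/35, 439/35) → P = 3503/35
  (0, 0) → P = 0
  (64/5, 0) → P = -64/5

p = 9/35, q = 439/35, maximum P = 3503/35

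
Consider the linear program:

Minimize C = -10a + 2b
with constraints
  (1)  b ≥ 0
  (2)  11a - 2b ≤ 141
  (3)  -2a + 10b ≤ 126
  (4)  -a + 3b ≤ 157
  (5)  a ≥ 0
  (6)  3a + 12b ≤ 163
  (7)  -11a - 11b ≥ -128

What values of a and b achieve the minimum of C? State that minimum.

Extreme points and C = -10a + 2b:
  (0, 0) → C = 0
  (128/11, 0) → C = -1280/11
  (0, 128/11) → C = 256/11

The binding constraints are b = 0 and -11a - 11b = -128.
Solving simultaneously gives a = 128/11, b = 0.

a = 128/11, b = 0, minimum C = -1280/11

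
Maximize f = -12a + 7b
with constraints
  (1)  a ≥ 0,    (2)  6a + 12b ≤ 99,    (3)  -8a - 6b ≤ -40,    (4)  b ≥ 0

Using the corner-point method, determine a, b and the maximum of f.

Feasible corners and f = -12a + 7b:
  (0, 33/4) → f = 231/4
  (0, 20/3) → f = 140/3
  (33/2, 0) → f = -198
  (5, 0) → f = -60

The optimum lies where a = 0 and 6a + 12b = 99.
Solving simultaneously gives a = 0, b = 33/4.

a = 0, b = 33/4, maximum f = 231/4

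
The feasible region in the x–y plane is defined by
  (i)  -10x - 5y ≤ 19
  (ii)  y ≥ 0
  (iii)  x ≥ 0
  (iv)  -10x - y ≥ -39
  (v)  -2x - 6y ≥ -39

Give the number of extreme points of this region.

Of the 10 pairwise boundary intersections, those satisfying every inequality are:
  (0, 0)
  (39/10, 0)
  (0, 13/2)
  (195/58, 156/29)

4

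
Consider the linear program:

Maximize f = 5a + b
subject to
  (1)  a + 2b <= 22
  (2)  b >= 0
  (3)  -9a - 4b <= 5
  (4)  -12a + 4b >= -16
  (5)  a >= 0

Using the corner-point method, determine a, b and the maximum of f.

Corner points and f = 5a + b:
  (30/7, 62/7) → f = 212/7
  (0, 11) → f = 11
  (4/3, 0) → f = 20/3
  (0, 0) → f = 0

The optimum lies where a + 2b = 22 and -12a + 4b = -16.
Solving simultaneously gives a = 30/7, b = 62/7.

a = 30/7, b = 62/7, maximum f = 212/7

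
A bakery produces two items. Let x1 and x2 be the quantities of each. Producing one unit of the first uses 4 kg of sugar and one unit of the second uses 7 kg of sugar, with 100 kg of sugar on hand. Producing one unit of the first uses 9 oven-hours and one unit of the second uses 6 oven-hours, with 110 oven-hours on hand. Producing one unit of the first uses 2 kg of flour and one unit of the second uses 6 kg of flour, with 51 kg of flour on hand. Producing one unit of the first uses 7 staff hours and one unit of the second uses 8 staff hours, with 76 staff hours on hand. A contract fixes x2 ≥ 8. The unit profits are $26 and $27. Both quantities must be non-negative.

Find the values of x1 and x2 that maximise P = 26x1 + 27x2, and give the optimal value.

Feasible corners and P = 26x1 + 27x2:
  (0, 17/2) → P = 459/2
  (0, 8) → P = 216
  (3/2, 8) → P = 255

At the optimal vertex, 2x1 + 6x2 = 51 and x2 = 8.
Solving simultaneously gives x1 = 3/2, x2 = 8.

x1 = 3/2, x2 = 8, maximum P = 255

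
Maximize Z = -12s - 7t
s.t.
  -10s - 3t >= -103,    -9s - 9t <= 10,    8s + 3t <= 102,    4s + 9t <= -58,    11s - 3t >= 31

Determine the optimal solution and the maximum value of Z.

s = 48/5, t = -482/45, maximum Z = -362/9

Vertices and Z = -12s - 7t:
  (319/21, -1027/63) → Z = -4295/63
  (367/26, -496/39) → Z = -3134/39
  (48/5, -482/45) → Z = -362/9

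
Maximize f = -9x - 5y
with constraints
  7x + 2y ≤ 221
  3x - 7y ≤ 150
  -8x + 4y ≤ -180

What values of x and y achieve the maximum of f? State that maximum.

x = 15, y = -15, maximum f = -60

Vertices and f = -9x - 5y:
  (1847/55, -387/55) → f = -14688/55
  (311/11, 127/11) → f = -3434/11
  (15, -15) → f = -60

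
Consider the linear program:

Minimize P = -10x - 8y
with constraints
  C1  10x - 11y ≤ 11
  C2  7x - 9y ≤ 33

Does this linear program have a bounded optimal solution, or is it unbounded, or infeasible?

unbounded

From the feasible point (-264/13, -253/13), moving in the direction (11, 10) keeps every constraint satisfied while P decreases without bound.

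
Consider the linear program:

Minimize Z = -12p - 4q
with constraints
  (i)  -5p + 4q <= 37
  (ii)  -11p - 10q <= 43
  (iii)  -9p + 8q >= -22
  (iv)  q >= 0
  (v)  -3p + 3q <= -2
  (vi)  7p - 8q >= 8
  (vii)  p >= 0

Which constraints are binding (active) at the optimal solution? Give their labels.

Corner points and Z = -12p - 4q:
  (22/9, 0) → Z = -88/3
  (7, 41/8) → Z = -209/2
  (8/7, 0) → Z = -96/7

The minimum is at (7, 41/8). Substituting into each constraint, equality holds for (iii) and (vi); the remaining constraints have slack.

(iii) and (vi)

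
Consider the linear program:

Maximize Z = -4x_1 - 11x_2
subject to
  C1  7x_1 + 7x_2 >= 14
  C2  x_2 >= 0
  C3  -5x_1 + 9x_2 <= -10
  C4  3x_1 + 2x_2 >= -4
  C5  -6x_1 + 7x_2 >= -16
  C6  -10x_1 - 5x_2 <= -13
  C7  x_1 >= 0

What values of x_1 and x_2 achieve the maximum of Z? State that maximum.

Corner points and Z = -4x_1 - 11x_2:
  (2, 0) → Z = -8
  (8/3, 0) → Z = -32/3
  (74/19, 20/19) → Z = -516/19

x_1 = 2, x_2 = 0, maximum Z = -8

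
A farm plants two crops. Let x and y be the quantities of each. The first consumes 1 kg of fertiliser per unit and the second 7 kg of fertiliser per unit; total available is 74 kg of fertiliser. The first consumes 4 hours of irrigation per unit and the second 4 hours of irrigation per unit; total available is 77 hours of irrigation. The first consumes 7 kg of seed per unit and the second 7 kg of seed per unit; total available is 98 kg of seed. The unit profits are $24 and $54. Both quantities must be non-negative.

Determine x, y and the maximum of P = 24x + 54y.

x = 4, y = 10, maximum P = 636

Extreme points and P = 24x + 54y:
  (0, 0) → P = 0
  (0, 74/7) → P = 3996/7
  (14, 0) → P = 336
  (4, 10) → P = 636

The binding constraints are x + 7y = 74 and 7x + 7y = 98.
Solving simultaneously gives x = 4, y = 10.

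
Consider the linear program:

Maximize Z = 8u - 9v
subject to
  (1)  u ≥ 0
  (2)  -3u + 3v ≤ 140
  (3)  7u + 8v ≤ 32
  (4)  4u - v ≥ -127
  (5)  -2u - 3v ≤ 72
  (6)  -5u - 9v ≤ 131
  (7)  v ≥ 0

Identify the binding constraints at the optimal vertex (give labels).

(3) and (7)

Extreme points and Z = 8u - 9v:
  (0, 4) → Z = -36
  (0, 0) → Z = 0
  (32/7, 0) → Z = 256/7

The maximum is at (32/7, 0). Substituting into each constraint, equality holds for (3) and (7); the remaining constraints have slack.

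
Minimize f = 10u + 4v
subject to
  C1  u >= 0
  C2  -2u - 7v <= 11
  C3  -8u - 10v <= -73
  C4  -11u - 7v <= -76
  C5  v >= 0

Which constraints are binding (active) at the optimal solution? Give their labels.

C1 and C4

Feasible corners and f = 10u + 4v:
  (0, 76/7) → f = 304/7
  (83/18, 65/18) → f = 545/9
  (73/8, 0) → f = 365/4
The feasible region is unbounded (it extends along (0, 1), (1, 0)), but f strictly increases along every unbounded feasible direction, so there is no improving ray and the minimum is attained at a vertex.

The minimum is at (0, 76/7). Substituting into each constraint, equality holds for C1 and C4; the remaining constraints have slack.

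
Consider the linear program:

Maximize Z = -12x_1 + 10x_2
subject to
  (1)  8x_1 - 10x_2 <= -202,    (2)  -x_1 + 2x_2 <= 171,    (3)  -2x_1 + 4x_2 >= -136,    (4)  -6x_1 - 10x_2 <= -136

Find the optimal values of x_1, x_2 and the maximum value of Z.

x_1 = -719/11, x_2 = 581/11, maximum Z = 14438/11

At the optimal vertex, -x_1 + 2x_2 = 171 and -6x_1 - 10x_2 = -136.
Solving simultaneously gives x_1 = -719/11, x_2 = 581/11.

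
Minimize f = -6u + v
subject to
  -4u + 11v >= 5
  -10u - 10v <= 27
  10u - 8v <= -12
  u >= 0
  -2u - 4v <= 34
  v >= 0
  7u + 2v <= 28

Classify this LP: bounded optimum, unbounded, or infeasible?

bounded optimum

Feasible corners and f = -6u + v:
  (0, 3/2) → f = 3/2
  (50/19, 91/19) → f = -11
  (0, 14) → f = 14
The feasible region has finitely many vertices and no improving ray; the minimum is -11 at (50/19, 91/19).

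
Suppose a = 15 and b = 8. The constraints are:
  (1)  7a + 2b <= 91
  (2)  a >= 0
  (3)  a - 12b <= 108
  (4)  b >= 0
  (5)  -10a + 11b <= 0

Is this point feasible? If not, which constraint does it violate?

Constraint (1): 7a + 2b = 121, which is not ≤ 91. All other constraints are satisfied.

not feasible — violates (1)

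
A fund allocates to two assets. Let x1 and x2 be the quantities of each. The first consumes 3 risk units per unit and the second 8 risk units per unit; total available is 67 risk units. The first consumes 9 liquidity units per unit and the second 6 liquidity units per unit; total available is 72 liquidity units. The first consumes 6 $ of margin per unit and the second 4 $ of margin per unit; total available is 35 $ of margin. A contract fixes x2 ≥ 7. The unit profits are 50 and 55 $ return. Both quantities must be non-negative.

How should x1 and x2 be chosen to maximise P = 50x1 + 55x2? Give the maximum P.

x1 = 1/3, x2 = 33/4, maximum P = 5645/12

Feasible corners and P = 50x1 + 55x2:
  (0, 67/8) → P = 3685/8
  (0, 7) → P = 385
  (1/3, 33/4) → P = 5645/12
  (7/6, 7) → P = 1330/3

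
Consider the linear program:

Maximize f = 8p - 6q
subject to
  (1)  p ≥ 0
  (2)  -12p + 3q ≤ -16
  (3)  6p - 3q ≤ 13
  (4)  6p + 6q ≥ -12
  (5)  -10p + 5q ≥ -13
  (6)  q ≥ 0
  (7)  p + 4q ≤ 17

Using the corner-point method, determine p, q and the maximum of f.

Corner points and f = 8p - 6q:
  (41/30, 2/15) → f = 152/15
  (115/51, 188/51) → f = -208/51
  (137/45, 157/45) → f = 154/45

The binding constraints are -12p + 3q = -16 and -10p + 5q = -13.
Solving simultaneously gives p = 41/30, q = 2/15.

p = 41/30, q = 2/15, maximum f = 152/15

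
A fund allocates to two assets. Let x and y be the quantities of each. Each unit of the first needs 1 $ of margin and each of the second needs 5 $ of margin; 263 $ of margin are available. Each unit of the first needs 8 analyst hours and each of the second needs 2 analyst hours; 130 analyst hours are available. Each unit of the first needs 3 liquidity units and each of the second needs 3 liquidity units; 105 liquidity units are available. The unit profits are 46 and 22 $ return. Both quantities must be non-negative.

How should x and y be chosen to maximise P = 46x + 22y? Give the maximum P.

The binding constraints are 8x + 2y = 130 and 3x + 3y = 105.
Solving simultaneously gives x = 10, y = 25.

x = 10, y = 25, maximum P = 1010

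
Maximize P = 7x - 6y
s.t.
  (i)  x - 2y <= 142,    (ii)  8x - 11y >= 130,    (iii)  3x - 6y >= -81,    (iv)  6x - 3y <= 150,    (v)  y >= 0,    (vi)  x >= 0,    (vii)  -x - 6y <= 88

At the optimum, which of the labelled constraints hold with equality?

(iv) and (v)

Corner points and P = 7x - 6y:
  (30, 10) → P = 150
  (65/4, 0) → P = 455/4
  (25, 0) → P = 175

The maximum is at (25, 0). Substituting into each constraint, equality holds for (iv) and (v); the remaining constraints have slack.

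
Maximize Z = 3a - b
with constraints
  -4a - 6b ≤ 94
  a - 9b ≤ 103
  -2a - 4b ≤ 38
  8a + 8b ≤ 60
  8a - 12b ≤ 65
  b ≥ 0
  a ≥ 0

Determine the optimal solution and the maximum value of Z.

Corner points and Z = 3a - b:
  (15/2, 0) → Z = 45/2
  (0, 15/2) → Z = -15/2
  (0, 0) → Z = 0

a = 15/2, b = 0, maximum Z = 45/2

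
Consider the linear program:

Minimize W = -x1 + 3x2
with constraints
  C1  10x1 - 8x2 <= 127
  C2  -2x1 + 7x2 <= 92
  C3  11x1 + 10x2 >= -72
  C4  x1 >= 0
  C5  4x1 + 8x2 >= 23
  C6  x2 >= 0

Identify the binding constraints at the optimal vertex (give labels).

Feasible corners and W = -x1 + 3x2:
  (1625/54, 587/27) → W = 1897/54
  (127/10, 0) → W = -127/10
  (0, 92/7) → W = 276/7
  (0, 23/8) → W = 69/8
  (23/4, 0) → W = -23/4

The minimum is at (127/10, 0). Substituting into each constraint, equality holds for C1 and C6; the remaining constraints have slack.

C1 and C6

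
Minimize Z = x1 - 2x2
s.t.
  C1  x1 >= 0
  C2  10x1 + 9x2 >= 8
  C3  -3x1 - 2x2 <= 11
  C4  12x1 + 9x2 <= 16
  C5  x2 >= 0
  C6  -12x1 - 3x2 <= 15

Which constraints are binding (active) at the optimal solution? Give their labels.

C1 and C4

Extreme points and Z = x1 - 2x2:
  (0, 8/9) → Z = -16/9
  (0, 16/9) → Z = -32/9
  (4/5, 0) → Z = 4/5
  (4/3, 0) → Z = 4/3

The minimum is at (0, 16/9). Substituting into each constraint, equality holds for C1 and C4; the remaining constraints have slack.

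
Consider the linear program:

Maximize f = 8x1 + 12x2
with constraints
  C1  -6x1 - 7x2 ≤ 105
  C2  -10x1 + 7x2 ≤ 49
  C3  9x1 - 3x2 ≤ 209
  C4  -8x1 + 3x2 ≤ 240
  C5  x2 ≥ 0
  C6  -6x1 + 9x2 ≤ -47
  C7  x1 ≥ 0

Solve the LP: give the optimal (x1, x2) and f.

Feasible corners and f = 8x1 + 12x2:
  (209/9, 0) → f = 1672/9
  (580/21, 277/21) → f = 7964/21
  (47/6, 0) → f = 188/3

The optimum lies where 9x1 - 3x2 = 209 and -6x1 + 9x2 = -47.
Solving simultaneously gives x1 = 580/21, x2 = 277/21.

x1 = 580/21, x2 = 277/21, maximum f = 7964/21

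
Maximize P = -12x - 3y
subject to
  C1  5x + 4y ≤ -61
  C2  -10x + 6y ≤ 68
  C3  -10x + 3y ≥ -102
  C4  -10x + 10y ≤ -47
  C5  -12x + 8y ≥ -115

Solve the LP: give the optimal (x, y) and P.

x = -617/4, y = -983/4, maximum P = 10353/4

Corner points and P = -12x - 3y:
  (-211/45, -169/18) → P = 2533/30
  (-7/22, -1307/88) → P = 387/8
  (-481/20, -115/4) → P = 7497/20
  (-617/4, -983/4) → P = 10353/4

The optimum lies where -10x + 6y = 68 and -12x + 8y = -115.
Solving simultaneously gives x = -617/4, y = -983/4.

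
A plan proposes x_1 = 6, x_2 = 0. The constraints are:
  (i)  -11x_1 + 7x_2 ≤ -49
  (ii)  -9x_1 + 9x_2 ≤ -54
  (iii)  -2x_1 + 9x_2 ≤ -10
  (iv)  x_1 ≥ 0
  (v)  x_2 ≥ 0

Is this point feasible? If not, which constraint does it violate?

(i): -66 ≤ -49 ✓
(ii): -54 ≤ -54 ✓
(iii): -12 ≤ -10 ✓
(iv): 6 ≥ 0 ✓
(v): 0 ≥ 0 ✓

feasible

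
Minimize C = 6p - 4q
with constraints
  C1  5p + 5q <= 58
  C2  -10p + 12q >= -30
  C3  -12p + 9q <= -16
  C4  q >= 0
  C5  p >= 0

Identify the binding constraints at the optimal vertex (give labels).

C3 and C4

Extreme points and C = 6p - 4q:
  (423/55, 43/11) → C = 1678/55
  (86/15, 88/15) → C = 164/15
  (3, 0) → C = 18
  (4/3, 0) → C = 8

The minimum is at (4/3, 0). Substituting into each constraint, equality holds for C3 and C4; the remaining constraints have slack.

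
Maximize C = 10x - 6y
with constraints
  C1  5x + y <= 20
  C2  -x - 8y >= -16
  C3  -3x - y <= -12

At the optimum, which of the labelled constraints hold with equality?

C1 and C3

Corner points and C = 10x - 6y:
  (48/13, 20/13) → C = 360/13
  (4, 0) → C = 40
  (80/23, 36/23) → C = 584/23

The maximum is at (4, 0). Substituting into each constraint, equality holds for C1 and C3; the remaining constraints have slack.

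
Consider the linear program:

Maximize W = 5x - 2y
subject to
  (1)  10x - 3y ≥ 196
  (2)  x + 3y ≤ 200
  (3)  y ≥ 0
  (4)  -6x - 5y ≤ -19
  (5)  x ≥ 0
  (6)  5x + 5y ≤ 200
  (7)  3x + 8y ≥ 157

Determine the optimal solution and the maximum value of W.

Feasible corners and W = 5x - 2y:
  (316/13, 204/13) → W = 1172/13
  (2039/89, 982/89) → W = 8231/89
  (163/5, 37/5) → W = 741/5

x = 163/5, y = 37/5, maximum W = 741/5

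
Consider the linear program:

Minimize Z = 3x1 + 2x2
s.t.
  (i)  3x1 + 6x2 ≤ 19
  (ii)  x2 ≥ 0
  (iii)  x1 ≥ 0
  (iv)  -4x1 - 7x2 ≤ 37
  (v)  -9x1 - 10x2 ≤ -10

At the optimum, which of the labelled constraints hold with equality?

(iii) and (v)

Vertices and Z = 3x1 + 2x2:
  (19/3, 0) → Z = 19
  (0, 19/6) → Z = 19/3
  (10/9, 0) → Z = 10/3
  (0, 1) → Z = 2

The minimum is at (0, 1). Substituting into each constraint, equality holds for (iii) and (v); the remaining constraints have slack.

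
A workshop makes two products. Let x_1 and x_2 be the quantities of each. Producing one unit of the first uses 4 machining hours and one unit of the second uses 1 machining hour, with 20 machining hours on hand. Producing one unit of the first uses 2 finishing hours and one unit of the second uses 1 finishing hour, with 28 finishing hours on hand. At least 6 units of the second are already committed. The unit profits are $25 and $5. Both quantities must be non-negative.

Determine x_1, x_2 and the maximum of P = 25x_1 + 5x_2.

x_1 = 7/2, x_2 = 6, maximum P = 235/2

Feasible corners and P = 25x_1 + 5x_2:
  (0, 20) → P = 100
  (0, 6) → P = 30
  (7/2, 6) → P = 235/2

At the optimal vertex, 4x_1 + x_2 = 20 and x_2 = 6.
Solving simultaneously gives x_1 = 7/2, x_2 = 6.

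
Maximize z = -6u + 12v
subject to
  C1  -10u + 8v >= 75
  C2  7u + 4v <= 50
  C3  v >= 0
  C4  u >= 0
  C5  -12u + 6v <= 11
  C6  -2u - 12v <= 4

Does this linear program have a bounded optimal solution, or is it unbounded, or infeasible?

infeasible

The boundaries -10u + 8v = 75 and 7u + 4v = 50 meet at (25/24, 1025/96), but that point violates -12u + 6v ≤ 11. Every candidate vertex is excluded by some other constraint, so the feasible region is empty.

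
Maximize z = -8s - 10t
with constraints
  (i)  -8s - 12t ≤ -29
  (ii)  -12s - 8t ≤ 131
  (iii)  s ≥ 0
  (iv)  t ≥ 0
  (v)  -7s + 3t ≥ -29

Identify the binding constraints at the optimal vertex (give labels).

Vertices and z = -8s - 10t:
  (0, 29/12) → z = -145/6
  (29/8, 0) → z = -29
  (29/7, 0) → z = -232/7
The feasible region is unbounded (it extends along (0, 1), (3, 7)), but z strictly decreases along every unbounded feasible direction, so there is no improving ray and the maximum is attained at a vertex.

The maximum is at (0, 29/12). Substituting into each constraint, equality holds for (i) and (iii); the remaining constraints have slack.

(i) and (iii)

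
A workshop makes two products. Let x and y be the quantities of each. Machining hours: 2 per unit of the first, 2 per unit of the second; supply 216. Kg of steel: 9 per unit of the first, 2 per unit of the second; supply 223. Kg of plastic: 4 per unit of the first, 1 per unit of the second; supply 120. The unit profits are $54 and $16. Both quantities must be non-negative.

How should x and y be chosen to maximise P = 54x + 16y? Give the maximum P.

Corner points and P = 54x + 16y:
  (0, 0) → P = 0
  (0, 108) → P = 1728
  (223/9, 0) → P = 1338
  (1, 107) → P = 1766

x = 1, y = 107, maximum P = 1766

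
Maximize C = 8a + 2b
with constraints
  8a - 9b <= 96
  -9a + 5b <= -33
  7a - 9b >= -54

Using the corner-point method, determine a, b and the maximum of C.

a = 150, b = 368/3, maximum C = 4336/3

The optimum lies where 8a - 9b = 96 and 7a - 9b = -54.
Solving simultaneously gives a = 150, b = 368/3.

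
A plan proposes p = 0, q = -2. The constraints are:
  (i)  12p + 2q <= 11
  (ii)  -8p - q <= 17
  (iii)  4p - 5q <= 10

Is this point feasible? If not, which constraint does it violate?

feasible

(i): -4 ≤ 11 ✓
(ii): 2 ≤ 17 ✓
(iii): 10 ≤ 10 ✓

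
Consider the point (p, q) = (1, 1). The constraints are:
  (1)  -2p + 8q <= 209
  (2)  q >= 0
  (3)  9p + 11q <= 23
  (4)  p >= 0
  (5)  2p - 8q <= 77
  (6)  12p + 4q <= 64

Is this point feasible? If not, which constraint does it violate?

feasible

(1): 6 ≤ 209 ✓
(2): 1 ≥ 0 ✓
(3): 20 ≤ 23 ✓
(4): 1 ≥ 0 ✓
(5): -6 ≤ 77 ✓
(6): 16 ≤ 64 ✓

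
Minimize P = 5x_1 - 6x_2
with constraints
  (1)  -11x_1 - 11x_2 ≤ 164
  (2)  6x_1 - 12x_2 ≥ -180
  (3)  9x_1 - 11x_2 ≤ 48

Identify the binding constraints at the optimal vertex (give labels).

Vertices and P = 5x_1 - 6x_2:
  (-658/33, 166/33) → P = -4286/33
  (-29/5, -501/55) → P = 1411/55
  (426/7, 318/7) → P = 222/7

The minimum is at (-658/33, 166/33). Substituting into each constraint, equality holds for (1) and (2); the remaining constraints have slack.

(1) and (2)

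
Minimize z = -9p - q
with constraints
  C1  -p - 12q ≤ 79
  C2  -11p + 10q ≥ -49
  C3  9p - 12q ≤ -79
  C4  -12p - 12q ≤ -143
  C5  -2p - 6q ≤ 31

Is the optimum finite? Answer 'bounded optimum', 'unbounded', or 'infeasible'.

unbounded

From the feasible point (689/21, 655/21), moving in the direction (10, 11) keeps every constraint satisfied while z decreases without bound.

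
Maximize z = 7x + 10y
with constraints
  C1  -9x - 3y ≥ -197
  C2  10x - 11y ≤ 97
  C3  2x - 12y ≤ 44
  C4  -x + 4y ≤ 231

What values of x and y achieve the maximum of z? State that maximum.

x = 95/39, y = 2276/39, maximum z = 23425/39

Extreme points and z = 7x + 10y:
  (2458/129, 1097/129) → z = 9392/43
  (95/39, 2276/39) → z = 23425/39
  (340/49, -123/49) → z = 1150/49
  (-737, -253/2) → z = -6424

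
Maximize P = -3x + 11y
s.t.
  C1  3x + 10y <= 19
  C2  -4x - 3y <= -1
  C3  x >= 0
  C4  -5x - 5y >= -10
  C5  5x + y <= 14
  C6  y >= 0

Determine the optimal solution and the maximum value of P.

x = 0, y = 19/10, maximum P = 209/10

Vertices and P = -3x + 11y:
  (0, 19/10) → P = 209/10
  (1/7, 13/7) → P = 20
  (0, 1/3) → P = 11/3
  (1/4, 0) → P = -3/4
  (2, 0) → P = -6

The binding constraints are 3x + 10y = 19 and x = 0.
Solving simultaneously gives x = 0, y = 19/10.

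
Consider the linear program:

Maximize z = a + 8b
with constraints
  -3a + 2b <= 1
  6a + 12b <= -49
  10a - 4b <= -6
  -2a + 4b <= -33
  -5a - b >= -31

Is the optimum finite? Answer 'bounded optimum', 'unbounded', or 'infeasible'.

Extreme points and z = a + 8b:
  (-35/4, -101/8) → z = -439/4
  (-39/8, -171/16) → z = -723/8
The feasible region has finitely many vertices and no improving ray; the maximum is -723/8 at (-39/8, -171/16).

bounded optimum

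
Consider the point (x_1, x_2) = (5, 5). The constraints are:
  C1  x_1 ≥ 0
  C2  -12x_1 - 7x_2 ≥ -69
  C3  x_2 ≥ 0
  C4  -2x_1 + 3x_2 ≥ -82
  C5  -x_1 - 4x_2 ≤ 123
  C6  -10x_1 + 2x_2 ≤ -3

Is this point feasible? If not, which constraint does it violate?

Constraint C2: -12x_1 - 7x_2 = -95, which is not ≥ -69. All other constraints are satisfied.

not feasible — violates C2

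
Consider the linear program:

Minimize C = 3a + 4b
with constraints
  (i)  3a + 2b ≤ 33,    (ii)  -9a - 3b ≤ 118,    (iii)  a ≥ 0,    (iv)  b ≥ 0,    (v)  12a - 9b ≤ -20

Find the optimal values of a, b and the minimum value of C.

Corner points and C = 3a + 4b:
  (0, 33/2) → C = 66
  (257/51, 152/17) → C = 865/17
  (0, 20/9) → C = 80/9

a = 0, b = 20/9, minimum C = 80/9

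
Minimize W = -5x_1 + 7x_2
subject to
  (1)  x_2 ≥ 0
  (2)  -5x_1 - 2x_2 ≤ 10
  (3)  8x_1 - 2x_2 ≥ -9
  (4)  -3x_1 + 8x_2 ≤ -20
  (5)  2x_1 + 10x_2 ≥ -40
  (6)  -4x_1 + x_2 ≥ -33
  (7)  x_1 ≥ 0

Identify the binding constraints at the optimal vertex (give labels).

Feasible corners and W = -5x_1 + 7x_2:
  (20/3, 0) → W = -100/3
  (33/4, 0) → W = -165/4
  (244/29, 19/29) → W = -1087/29

The minimum is at (33/4, 0). Substituting into each constraint, equality holds for (1) and (6); the remaining constraints have slack.

(1) and (6)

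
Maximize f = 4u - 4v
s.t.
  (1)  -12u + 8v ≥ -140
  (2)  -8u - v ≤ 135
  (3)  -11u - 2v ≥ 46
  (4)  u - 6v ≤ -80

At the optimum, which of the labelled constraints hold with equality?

Extreme points and f = 4u - 4v:
  (-224/5, 1117/5) → f = -5364/5
  (-890/49, 505/49) → f = -5580/49
  (-109/17, 417/34) → f = -1270/17

The maximum is at (-109/17, 417/34). Substituting into each constraint, equality holds for (3) and (4); the remaining constraints have slack.

(3) and (4)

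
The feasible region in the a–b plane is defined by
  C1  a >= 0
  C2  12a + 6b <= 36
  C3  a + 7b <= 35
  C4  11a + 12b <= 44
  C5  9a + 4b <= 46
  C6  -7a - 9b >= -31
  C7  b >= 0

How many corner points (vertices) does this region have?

The feasible vertices (each the meet of two boundaries and inside every other half-plane) are:
  (0, 31/9)
  (0, 0)
  (28/13, 22/13)
  (3, 0)
  (8/5, 11/5)

5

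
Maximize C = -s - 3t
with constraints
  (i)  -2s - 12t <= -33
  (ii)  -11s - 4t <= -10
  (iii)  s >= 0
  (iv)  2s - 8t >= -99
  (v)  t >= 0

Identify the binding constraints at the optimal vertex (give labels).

(i) and (iii)

Vertices and C = -s - 3t:
  (0, 11/4) → C = -33/4
  (33/2, 0) → C = -33/2
  (0, 99/8) → C = -297/8
The feasible region is unbounded (it extends along (1, 0), (4, 1)), but C strictly decreases along every unbounded feasible direction, so there is no improving ray and the maximum is attained at a vertex.

The maximum is at (0, 11/4). Substituting into each constraint, equality holds for (i) and (iii); the remaining constraints have slack.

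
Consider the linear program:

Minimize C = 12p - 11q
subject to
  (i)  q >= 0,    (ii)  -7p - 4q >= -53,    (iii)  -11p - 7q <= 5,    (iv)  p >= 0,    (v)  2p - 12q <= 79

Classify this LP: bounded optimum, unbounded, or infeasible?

bounded optimum

Extreme points and C = 12p - 11q:
  (53/7, 0) → C = 636/7
  (0, 0) → C = 0
  (0, 53/4) → C = -583/4
The feasible region has finitely many vertices and no improving ray; the minimum is -583/4 at (0, 53/4).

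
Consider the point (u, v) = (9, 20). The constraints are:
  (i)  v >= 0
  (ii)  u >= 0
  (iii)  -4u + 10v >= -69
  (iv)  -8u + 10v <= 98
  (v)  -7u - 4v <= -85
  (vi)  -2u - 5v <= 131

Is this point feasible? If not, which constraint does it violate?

Constraint (iv): -8u + 10v = 128, which is not ≤ 98. All other constraints are satisfied.

not feasible — violates (iv)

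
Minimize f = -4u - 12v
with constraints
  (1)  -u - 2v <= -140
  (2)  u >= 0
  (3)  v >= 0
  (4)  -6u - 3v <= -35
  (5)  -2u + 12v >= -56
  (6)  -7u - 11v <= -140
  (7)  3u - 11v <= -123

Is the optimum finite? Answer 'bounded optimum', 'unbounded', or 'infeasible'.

unbounded

From the feasible point (0, 70), moving in the direction (0, 1) keeps every constraint satisfied while f decreases without bound.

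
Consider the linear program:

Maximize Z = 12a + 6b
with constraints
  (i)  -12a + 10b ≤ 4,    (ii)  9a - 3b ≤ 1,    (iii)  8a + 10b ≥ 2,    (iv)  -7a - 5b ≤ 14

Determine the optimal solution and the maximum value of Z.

Feasible corners and Z = 12a + 6b:
  (11/27, 8/9) → Z = 92/9
  (-1/10, 7/25) → Z = 12/25
  (8/57, 5/57) → Z = 42/19

The binding constraints are -12a + 10b = 4 and 9a - 3b = 1.
Solving simultaneously gives a = 11/27, b = 8/9.

a = 11/27, b = 8/9, maximum Z = 92/9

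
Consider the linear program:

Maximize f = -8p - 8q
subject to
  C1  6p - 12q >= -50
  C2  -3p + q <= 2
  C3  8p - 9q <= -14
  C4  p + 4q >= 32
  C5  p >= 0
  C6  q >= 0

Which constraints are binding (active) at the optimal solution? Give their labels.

C1 and C4

Feasible corners and f = -8p - 8q:
  (47/7, 158/21) → f = -2392/21
  (46/9, 121/18) → f = -284/3
  (232/41, 270/41) → f = -4016/41

The maximum is at (46/9, 121/18). Substituting into each constraint, equality holds for C1 and C4; the remaining constraints have slack.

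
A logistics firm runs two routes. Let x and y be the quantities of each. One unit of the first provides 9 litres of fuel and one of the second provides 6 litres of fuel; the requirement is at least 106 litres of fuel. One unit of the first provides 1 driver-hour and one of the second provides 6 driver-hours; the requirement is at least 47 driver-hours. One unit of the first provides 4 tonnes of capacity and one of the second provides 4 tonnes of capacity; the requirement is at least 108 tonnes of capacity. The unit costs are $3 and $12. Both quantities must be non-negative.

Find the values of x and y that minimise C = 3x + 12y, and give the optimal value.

Extreme points and C = 3x + 12y:
  (0, 27) → C = 324
  (47, 0) → C = 141
  (23, 4) → C = 117
The feasible region is unbounded (it extends along (0, 1), (1, 0)), but C strictly increases along every unbounded feasible direction, so there is no improving ray and the minimum is attained at a vertex.

The binding constraints are x + 6y = 47 and 4x + 4y = 108.
Solving simultaneously gives x = 23, y = 4.

x = 23, y = 4, minimum C = 117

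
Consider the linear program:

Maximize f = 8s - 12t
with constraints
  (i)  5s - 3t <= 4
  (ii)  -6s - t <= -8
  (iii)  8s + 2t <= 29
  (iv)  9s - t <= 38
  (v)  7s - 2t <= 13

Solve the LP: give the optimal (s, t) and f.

s = 28/23, t = 16/23, maximum f = 32/23

Feasible corners and f = 8s - 12t:
  (28/23, 16/23) → f = 32/23
  (95/34, 113/34) → f = -298/17
  (-13/4, 55/2) → f = -356

At the optimal vertex, 5s - 3t = 4 and -6s - t = -8.
Solving simultaneously gives s = 28/23, t = 16/23.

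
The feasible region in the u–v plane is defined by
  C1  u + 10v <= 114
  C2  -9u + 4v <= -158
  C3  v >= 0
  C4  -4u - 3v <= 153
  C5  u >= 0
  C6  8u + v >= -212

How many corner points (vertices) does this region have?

The feasible vertices (each the meet of two boundaries and inside every other half-plane) are:
  (1018/47, 434/47)
  (114, 0)
  (158/9, 0)

3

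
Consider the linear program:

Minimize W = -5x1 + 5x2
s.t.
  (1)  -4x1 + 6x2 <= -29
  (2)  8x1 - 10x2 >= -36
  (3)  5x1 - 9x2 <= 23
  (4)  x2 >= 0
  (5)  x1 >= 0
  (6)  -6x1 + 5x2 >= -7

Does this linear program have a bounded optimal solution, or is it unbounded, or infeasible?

The boundaries -4x1 + 6x2 = -29 and 5x1 - 9x2 = 23 meet at (41/2, 53/6), but that point violates -6x1 + 5x2 ≥ -7. Every candidate vertex is excluded by some other constraint, so the feasible region is empty.

infeasible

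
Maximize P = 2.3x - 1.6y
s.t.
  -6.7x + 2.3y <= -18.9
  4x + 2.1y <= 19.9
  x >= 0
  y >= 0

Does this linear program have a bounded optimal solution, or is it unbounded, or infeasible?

bounded optimum

Feasible corners and P = 2.3x - 1.6y:
  (8546/2327, 5773/2327) → P = 10419/2327
  (189/67, 0) → P = 4347/670
  (4.975, 0) → P = 11.4425
The feasible region has finitely many vertices and no improving ray; the maximum is 11.4425 at (4.975, 0).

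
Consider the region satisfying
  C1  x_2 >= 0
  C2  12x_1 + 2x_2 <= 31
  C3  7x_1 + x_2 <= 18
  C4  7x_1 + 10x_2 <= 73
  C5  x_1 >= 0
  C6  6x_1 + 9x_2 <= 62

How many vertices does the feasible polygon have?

5

The feasible vertices (each the meet of two boundaries and inside every other half-plane) are:
  (18/7, 0)
  (0, 0)
  (5/2, 1/2)
  (155/96, 93/16)
  (0, 62/9)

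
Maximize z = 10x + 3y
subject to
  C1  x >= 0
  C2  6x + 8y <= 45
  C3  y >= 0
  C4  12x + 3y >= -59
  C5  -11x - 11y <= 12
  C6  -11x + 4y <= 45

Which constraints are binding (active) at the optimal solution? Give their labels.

Vertices and z = 10x + 3y:
  (0, 45/8) → z = 135/8
  (0, 0) → z = 0
  (15/2, 0) → z = 75

The maximum is at (15/2, 0). Substituting into each constraint, equality holds for C2 and C3; the remaining constraints have slack.

C2 and C3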